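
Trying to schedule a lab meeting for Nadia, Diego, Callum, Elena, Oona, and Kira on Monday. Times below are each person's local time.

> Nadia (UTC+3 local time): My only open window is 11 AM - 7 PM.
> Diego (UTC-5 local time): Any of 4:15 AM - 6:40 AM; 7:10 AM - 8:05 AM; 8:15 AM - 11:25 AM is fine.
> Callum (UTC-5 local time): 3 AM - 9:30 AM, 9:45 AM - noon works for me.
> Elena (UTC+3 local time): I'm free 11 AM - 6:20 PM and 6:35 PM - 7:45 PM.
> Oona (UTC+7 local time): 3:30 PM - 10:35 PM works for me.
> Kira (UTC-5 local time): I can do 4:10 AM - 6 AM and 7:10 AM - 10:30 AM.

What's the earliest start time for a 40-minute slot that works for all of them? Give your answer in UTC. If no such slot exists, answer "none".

Nadia in UTC: 08:00-16:00 (subtract 3h to convert from UTC+3).
Diego in UTC: 09:15-11:40, 12:10-13:05, 13:15-16:25 (add 5h to convert from UTC-5).
Callum in UTC: 08:00-14:30, 14:45-17:00 (add 5h to convert from UTC-5).
Elena in UTC: 08:00-15:20, 15:35-16:45 (subtract 3h to convert from UTC+3).
Oona in UTC: 08:30-15:35 (subtract 7h to convert from UTC+7).
Kira in UTC: 09:10-11:00, 12:10-15:30 (add 5h to convert from UTC-5).
Nadia ∩ Diego: 09:15-11:40, 12:10-13:05, 13:15-16:00.
Nadia ∩ Diego ∩ Callum: 09:15-11:40, 12:10-13:05, 13:15-14:30, 14:45-16:00.
Nadia ∩ Diego ∩ Callum ∩ Elena: 09:15-11:40, 12:10-13:05, 13:15-14:30, 14:45-15:20, 15:35-16:00.
Nadia ∩ Diego ∩ Callum ∩ Elena ∩ Oona: 09:15-11:40, 12:10-13:05, 13:15-14:30, 14:45-15:20.
Nadia ∩ Diego ∩ Callum ∩ Elena ∩ Oona ∩ Kira: 09:15-11:00, 12:10-13:05, 13:15-14:30, 14:45-15:20.
The first common window of at least 40 minutes is 09:15-11:00, so the earliest start is 09:15.

09:15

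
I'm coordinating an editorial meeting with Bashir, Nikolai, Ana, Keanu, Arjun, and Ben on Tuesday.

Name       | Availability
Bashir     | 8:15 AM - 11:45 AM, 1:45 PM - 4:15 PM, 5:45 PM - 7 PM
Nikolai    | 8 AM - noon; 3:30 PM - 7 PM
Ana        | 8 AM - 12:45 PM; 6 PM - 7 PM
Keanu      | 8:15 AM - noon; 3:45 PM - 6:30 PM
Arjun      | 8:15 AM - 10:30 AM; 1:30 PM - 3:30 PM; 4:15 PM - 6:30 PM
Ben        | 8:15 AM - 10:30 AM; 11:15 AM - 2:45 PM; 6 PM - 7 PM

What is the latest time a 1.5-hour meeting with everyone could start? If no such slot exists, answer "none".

Bashir ∩ Nikolai: 08:15-11:45, 15:30-16:15, 17:45-19:00.
Bashir ∩ Nikolai ∩ Ana: 08:15-11:45, 18:00-19:00.
Bashir ∩ Nikolai ∩ Ana ∩ Keanu: 08:15-11:45, 18:00-18:30.
Bashir ∩ Nikolai ∩ Ana ∩ Keanu ∩ Arjun: 08:15-10:30, 18:00-18:30.
Bashir ∩ Nikolai ∩ Ana ∩ Keanu ∩ Arjun ∩ Ben: 08:15-10:30, 18:00-18:30.
The last common window of at least 90 minutes is 08:15-10:30; a 90-minute meeting can start as late as 09:00 and still end by 10:30.

09:00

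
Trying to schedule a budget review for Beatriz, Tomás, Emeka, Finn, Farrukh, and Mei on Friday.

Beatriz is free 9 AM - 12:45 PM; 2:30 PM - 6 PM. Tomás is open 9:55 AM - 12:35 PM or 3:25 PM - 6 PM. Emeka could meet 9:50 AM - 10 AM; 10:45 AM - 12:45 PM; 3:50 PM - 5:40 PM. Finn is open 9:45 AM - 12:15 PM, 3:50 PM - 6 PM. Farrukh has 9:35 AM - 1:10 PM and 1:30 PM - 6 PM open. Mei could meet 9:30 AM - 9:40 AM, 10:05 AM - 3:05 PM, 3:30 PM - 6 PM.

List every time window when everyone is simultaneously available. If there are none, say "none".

Beatriz ∩ Tomás: 09:55-12:35, 15:25-18:00.
Beatriz ∩ Tomás ∩ Emeka: 09:55-10:00, 10:45-12:35, 15:50-17:40.
Beatriz ∩ Tomás ∩ Emeka ∩ Finn: 09:55-10:00, 10:45-12:15, 15:50-17:40.
Beatriz ∩ Tomás ∩ Emeka ∩ Finn ∩ Farrukh: 09:55-10:00, 10:45-12:15, 15:50-17:40.
Beatriz ∩ Tomás ∩ Emeka ∩ Finn ∩ Farrukh ∩ Mei: 10:45-12:15, 15:50-17:40.

10:45-12:15, 15:50-17:40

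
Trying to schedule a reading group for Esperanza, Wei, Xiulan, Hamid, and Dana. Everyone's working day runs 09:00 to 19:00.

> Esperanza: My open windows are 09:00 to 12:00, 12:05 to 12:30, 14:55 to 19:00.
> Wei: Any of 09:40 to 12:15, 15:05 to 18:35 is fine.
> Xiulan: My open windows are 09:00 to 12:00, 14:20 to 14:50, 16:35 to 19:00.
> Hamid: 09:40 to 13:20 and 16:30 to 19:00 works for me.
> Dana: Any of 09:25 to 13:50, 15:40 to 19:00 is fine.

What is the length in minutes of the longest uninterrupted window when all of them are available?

Esperanza ∩ Wei: 09:40-12:00, 12:05-12:15, 15:05-18:35.
Esperanza ∩ Wei ∩ Xiulan: 09:40-12:00, 16:35-18:35.
Esperanza ∩ Wei ∩ Xiulan ∩ Hamid: 09:40-12:00, 16:35-18:35.
Esperanza ∩ Wei ∩ Xiulan ∩ Hamid ∩ Dana: 09:40-12:00, 16:35-18:35.
The longest is 09:40-12:00 at 140 minutes.

140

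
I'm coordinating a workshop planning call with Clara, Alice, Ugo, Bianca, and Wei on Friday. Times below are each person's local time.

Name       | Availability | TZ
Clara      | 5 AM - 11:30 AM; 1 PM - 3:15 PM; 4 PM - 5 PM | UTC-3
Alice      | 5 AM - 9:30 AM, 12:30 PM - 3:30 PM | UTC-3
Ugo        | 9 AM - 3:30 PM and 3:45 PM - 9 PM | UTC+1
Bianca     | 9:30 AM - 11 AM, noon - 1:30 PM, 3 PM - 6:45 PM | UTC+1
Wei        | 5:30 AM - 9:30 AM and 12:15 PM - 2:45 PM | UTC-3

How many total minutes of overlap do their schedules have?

285

Clara in UTC: 08:00-14:30, 16:00-18:15, 19:00-20:00 (add 3h to convert from UTC-3).
Alice in UTC: 08:00-12:30, 15:30-18:30 (add 3h to convert from UTC-3).
Ugo in UTC: 08:00-14:30, 14:45-20:00 (subtract 1h to convert from UTC+1).
Bianca in UTC: 08:30-10:00, 11:00-12:30, 14:00-17:45 (subtract 1h to convert from UTC+1).
Wei in UTC: 08:30-12:30, 15:15-17:45 (add 3h to convert from UTC-3).
Clara ∩ Alice: 08:00-12:30, 16:00-18:15.
Clara ∩ Alice ∩ Ugo: 08:00-12:30, 16:00-18:15.
Clara ∩ Alice ∩ Ugo ∩ Bianca: 08:30-10:00, 11:00-12:30, 16:00-17:45.
Clara ∩ Alice ∩ Ugo ∩ Bianca ∩ Wei: 08:30-10:00, 11:00-12:30, 16:00-17:45.
Those are the intersection windows.
Summing the common windows: 90 + 90 + 105 = 285 minutes.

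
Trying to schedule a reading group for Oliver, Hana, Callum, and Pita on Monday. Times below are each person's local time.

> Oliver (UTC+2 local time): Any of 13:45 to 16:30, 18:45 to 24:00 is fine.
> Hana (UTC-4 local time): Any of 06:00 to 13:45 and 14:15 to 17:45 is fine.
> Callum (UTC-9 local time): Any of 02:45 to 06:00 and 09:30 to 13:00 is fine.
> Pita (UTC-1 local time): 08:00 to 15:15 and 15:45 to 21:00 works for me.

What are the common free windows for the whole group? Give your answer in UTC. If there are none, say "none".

11:45-14:30, 18:30-21:45

Oliver in UTC: 11:45-14:30, 16:45-22:00 (subtract 2h to convert from UTC+2).
Hana in UTC: 10:00-17:45, 18:15-21:45 (add 4h to convert from UTC-4).
Callum in UTC: 11:45-15:00, 18:30-22:00 (add 9h to convert from UTC-9).
Pita in UTC: 09:00-16:15, 16:45-22:00 (add 1h to convert from UTC-1).
Oliver ∩ Hana: 11:45-14:30, 16:45-17:45, 18:15-21:45.
Oliver ∩ Hana ∩ Callum: 11:45-14:30, 18:30-21:45.
Oliver ∩ Hana ∩ Callum ∩ Pita: 11:45-14:30, 18:30-21:45.
So the common availability across everyone is 11:45-14:30, 18:30-21:45.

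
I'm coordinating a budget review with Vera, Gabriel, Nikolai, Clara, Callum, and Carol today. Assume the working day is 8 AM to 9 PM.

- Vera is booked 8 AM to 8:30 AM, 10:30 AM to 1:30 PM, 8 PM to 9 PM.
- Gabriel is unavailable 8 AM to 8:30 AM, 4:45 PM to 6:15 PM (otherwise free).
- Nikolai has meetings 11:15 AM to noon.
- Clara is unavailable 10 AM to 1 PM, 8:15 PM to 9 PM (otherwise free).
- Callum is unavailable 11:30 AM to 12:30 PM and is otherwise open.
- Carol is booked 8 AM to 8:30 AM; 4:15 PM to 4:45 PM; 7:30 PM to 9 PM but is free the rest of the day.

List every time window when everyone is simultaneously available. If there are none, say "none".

Vera free: 08:30-10:30, 13:30-20:00 (invert busy blocks within the working day).
Gabriel free: 08:30-16:45, 18:15-21:00 (invert busy blocks within the working day).
Nikolai free: 08:00-11:15, 12:00-21:00 (invert busy blocks within the working day).
Clara free: 08:00-10:00, 13:00-20:15 (invert busy blocks within the working day).
Callum free: 08:00-11:30, 12:30-21:00 (invert busy blocks within the working day).
Carol free: 08:30-16:15, 16:45-19:30 (invert busy blocks within the working day).
Vera ∩ Gabriel: 08:30-10:30, 13:30-16:45, 18:15-20:00.
Vera ∩ Gabriel ∩ Nikolai: 08:30-10:30, 13:30-16:45, 18:15-20:00.
Vera ∩ Gabriel ∩ Nikolai ∩ Clara: 08:30-10:00, 13:30-16:45, 18:15-20:00.
Vera ∩ Gabriel ∩ Nikolai ∩ Clara ∩ Callum: 08:30-10:00, 13:30-16:45, 18:15-20:00.
Vera ∩ Gabriel ∩ Nikolai ∩ Clara ∩ Callum ∩ Carol: 08:30-10:00, 13:30-16:15, 18:15-19:30.

08:30-10:00, 13:30-16:15, 18:15-19:30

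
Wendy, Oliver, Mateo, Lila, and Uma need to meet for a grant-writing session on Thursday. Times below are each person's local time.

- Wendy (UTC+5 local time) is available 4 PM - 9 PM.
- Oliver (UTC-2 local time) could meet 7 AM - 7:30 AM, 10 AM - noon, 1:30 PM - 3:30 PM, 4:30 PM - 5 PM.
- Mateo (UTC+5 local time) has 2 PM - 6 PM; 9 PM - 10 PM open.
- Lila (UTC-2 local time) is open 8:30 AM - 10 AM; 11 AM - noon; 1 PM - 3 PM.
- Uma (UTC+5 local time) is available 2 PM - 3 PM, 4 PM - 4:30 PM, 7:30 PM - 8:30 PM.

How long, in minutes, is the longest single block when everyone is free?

Wendy in UTC: 11:00-16:00 (subtract 5h to convert from UTC+5).
Oliver in UTC: 09:00-09:30, 12:00-14:00, 15:30-17:30, 18:30-19:00 (add 2h to convert from UTC-2).
Mateo in UTC: 09:00-13:00, 16:00-17:00 (subtract 5h to convert from UTC+5).
Lila in UTC: 10:30-12:00, 13:00-14:00, 15:00-17:00 (add 2h to convert from UTC-2).
Uma in UTC: 09:00-10:00, 11:00-11:30, 14:30-15:30 (subtract 5h to convert from UTC+5).
Wendy ∩ Oliver: 12:00-14:00, 15:30-16:00.
Wendy ∩ Oliver ∩ Mateo: 12:00-13:00.
Wendy ∩ Oliver ∩ Mateo ∩ Lila: ∅.
Wendy ∩ Oliver ∩ Mateo ∩ Lila ∩ Uma: ∅.
There is no time when everyone is free.
No common window exists, so the longest block is 0 minutes.

0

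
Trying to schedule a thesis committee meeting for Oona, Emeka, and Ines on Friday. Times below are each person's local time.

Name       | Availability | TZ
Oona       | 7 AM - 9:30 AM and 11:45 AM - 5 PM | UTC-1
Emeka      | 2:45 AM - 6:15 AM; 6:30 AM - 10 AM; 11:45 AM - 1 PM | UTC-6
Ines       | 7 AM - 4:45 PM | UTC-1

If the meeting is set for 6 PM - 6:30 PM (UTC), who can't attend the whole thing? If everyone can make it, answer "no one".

Ines, Oona

Oona in UTC: 08:00-10:30, 12:45-18:00 (add 1h to convert from UTC-1).
Emeka in UTC: 08:45-12:15, 12:30-16:00, 17:45-19:00 (add 6h to convert from UTC-6).
Ines in UTC: 08:00-17:45 (add 1h to convert from UTC-1).
Oona: not fully free for 18:00-18:30. Emeka: free for 18:00-18:30. Ines: not fully free for 18:00-18:30.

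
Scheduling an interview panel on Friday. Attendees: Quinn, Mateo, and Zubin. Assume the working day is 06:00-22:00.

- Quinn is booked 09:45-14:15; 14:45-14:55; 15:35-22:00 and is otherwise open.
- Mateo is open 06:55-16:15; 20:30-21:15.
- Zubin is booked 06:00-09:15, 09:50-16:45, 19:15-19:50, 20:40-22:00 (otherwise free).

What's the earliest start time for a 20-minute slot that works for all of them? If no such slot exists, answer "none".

Quinn free: 06:00-09:45, 14:15-14:45, 14:55-15:35 (invert busy blocks within the working day).
Mateo free: 06:55-16:15, 20:30-21:15.
Zubin free: 09:15-09:50, 16:45-19:15, 19:50-20:40 (invert busy blocks within the working day).
Quinn ∩ Mateo: 06:55-09:45, 14:15-14:45, 14:55-15:35.
Quinn ∩ Mateo ∩ Zubin: 09:15-09:45.
So the common availability across everyone is 09:15-09:45.
The first common window of at least 20 minutes is 09:15-09:45, so the earliest start is 09:15.

09:15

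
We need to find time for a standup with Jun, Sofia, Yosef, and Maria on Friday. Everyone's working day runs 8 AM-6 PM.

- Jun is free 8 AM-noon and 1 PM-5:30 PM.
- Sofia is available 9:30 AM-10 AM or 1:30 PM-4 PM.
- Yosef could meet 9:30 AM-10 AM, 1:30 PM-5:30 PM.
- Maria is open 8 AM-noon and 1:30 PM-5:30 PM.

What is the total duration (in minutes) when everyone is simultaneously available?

180

Jun ∩ Sofia: 09:30-10:00, 13:30-16:00.
Jun ∩ Sofia ∩ Yosef: 09:30-10:00, 13:30-16:00.
Jun ∩ Sofia ∩ Yosef ∩ Maria: 09:30-10:00, 13:30-16:00.
Summing the common windows: 30 + 150 = 180 minutes.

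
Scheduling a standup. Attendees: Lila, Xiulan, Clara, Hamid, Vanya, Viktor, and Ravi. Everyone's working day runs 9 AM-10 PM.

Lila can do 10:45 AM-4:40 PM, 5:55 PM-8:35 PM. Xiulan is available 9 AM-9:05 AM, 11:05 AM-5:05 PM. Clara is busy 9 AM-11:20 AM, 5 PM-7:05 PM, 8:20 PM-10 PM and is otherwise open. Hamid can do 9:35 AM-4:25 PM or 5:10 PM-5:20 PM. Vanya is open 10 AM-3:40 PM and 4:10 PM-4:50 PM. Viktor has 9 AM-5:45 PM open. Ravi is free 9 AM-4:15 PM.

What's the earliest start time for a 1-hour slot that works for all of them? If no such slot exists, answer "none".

11:20

Lila free: 10:45-16:40, 17:55-20:35.
Xiulan free: 09:00-09:05, 11:05-17:05.
Clara free: 11:20-17:00, 19:05-20:20 (invert busy blocks within the working day).
Hamid free: 09:35-16:25, 17:10-17:20.
Vanya free: 10:00-15:40, 16:10-16:50.
Viktor free: 09:00-17:45.
Ravi free: 09:00-16:15.
Lila ∩ Xiulan: 11:05-16:40.
Lila ∩ Xiulan ∩ Clara: 11:20-16:40.
Lila ∩ Xiulan ∩ Clara ∩ Hamid: 11:20-16:25.
Lila ∩ Xiulan ∩ Clara ∩ Hamid ∩ Vanya: 11:20-15:40, 16:10-16:25.
Lila ∩ Xiulan ∩ Clara ∩ Hamid ∩ Vanya ∩ Viktor: 11:20-15:40, 16:10-16:25.
Lila ∩ Xiulan ∩ Clara ∩ Hamid ∩ Vanya ∩ Viktor ∩ Ravi: 11:20-15:40, 16:10-16:15.
The first common window of at least 60 minutes is 11:20-15:40, so the earliest start is 11:20.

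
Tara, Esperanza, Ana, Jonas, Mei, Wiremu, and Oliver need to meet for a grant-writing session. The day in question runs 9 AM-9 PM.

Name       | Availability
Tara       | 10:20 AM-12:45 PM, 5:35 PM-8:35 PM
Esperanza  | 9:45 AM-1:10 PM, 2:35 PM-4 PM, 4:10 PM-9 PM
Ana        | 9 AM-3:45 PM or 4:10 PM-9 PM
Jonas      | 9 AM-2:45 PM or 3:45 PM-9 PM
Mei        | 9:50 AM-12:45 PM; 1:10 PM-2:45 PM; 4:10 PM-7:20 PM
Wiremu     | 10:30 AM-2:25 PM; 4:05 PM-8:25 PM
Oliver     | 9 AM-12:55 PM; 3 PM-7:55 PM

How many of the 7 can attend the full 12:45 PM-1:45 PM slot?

Ana, Jonas, and Wiremu can make the full 12:45-13:45 slot — that's 3.

3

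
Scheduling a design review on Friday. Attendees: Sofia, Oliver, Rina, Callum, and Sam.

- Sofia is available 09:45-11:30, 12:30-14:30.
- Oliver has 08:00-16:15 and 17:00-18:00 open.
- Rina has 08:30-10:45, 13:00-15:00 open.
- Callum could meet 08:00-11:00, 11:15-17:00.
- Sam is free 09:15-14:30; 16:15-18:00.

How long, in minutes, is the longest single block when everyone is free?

Sofia ∩ Oliver: 09:45-11:30, 12:30-14:30.
Sofia ∩ Oliver ∩ Rina: 09:45-10:45, 13:00-14:30.
Sofia ∩ Oliver ∩ Rina ∩ Callum: 09:45-10:45, 13:00-14:30.
Sofia ∩ Oliver ∩ Rina ∩ Callum ∩ Sam: 09:45-10:45, 13:00-14:30.
The longest is 13:00-14:30 at 90 minutes.

90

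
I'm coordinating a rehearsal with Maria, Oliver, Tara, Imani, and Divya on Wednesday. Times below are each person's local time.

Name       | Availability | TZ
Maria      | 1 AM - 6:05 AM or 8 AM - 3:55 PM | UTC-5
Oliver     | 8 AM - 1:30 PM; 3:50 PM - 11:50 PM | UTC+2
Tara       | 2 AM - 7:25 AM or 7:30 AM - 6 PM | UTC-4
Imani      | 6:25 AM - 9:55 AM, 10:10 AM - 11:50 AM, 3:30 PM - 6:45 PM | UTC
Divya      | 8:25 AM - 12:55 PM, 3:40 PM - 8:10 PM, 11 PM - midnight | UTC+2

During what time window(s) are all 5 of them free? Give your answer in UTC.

06:25-09:55, 10:10-10:55, 15:30-18:10

Maria in UTC: 06:00-11:05, 13:00-20:55 (add 5h to convert from UTC-5).
Oliver in UTC: 06:00-11:30, 13:50-21:50 (subtract 2h to convert from UTC+2).
Tara in UTC: 06:00-11:25, 11:30-22:00 (add 4h to convert from UTC-4).
Imani in UTC: 06:25-09:55, 10:10-11:50, 15:30-18:45.
Divya in UTC: 06:25-10:55, 13:40-18:10, 21:00-22:00 (subtract 2h to convert from UTC+2).
Maria ∩ Oliver: 06:00-11:05, 13:50-20:55.
Maria ∩ Oliver ∩ Tara: 06:00-11:05, 13:50-20:55.
Maria ∩ Oliver ∩ Tara ∩ Imani: 06:25-09:55, 10:10-11:05, 15:30-18:45.
Maria ∩ Oliver ∩ Tara ∩ Imani ∩ Divya: 06:25-09:55, 10:10-10:55, 15:30-18:10.
So the common availability across everyone is 06:25-09:55, 10:10-10:55, 15:30-18:10.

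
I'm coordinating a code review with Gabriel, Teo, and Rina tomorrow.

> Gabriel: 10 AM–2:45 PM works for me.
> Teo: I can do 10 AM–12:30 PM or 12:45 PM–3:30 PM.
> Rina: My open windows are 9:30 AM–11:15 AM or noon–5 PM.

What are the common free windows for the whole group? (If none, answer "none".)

Gabriel ∩ Teo: 10:00-12:30, 12:45-14:45.
Gabriel ∩ Teo ∩ Rina: 10:00-11:15, 12:00-12:30, 12:45-14:45.
So the common availability across everyone is 10:00-11:15, 12:00-12:30, 12:45-14:45.

10:00-11:15, 12:00-12:30, 12:45-14:45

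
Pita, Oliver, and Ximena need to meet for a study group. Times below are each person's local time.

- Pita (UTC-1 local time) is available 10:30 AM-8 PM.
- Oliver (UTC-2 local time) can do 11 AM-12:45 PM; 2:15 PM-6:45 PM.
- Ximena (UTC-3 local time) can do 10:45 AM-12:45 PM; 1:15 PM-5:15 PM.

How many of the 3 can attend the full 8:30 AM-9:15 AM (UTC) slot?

0

Pita in UTC: 11:30-21:00 (add 1h to convert from UTC-1).
Oliver in UTC: 13:00-14:45, 16:15-20:45 (add 2h to convert from UTC-2).
Ximena in UTC: 13:45-15:45, 16:15-20:15 (add 3h to convert from UTC-3).
nobody can make the full 08:30-09:15 slot — that's 0.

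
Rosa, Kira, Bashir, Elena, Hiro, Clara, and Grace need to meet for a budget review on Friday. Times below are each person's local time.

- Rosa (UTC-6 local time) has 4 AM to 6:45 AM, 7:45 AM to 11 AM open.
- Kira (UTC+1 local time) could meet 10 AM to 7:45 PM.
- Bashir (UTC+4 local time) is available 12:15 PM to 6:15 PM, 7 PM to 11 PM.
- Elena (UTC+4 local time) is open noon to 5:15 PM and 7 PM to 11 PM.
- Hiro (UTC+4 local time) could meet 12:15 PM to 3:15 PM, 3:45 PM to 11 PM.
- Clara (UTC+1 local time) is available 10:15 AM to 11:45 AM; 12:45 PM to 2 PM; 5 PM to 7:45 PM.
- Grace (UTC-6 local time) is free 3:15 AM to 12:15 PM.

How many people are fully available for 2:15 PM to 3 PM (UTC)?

Rosa in UTC: 10:00-12:45, 13:45-17:00 (add 6h to convert from UTC-6).
Kira in UTC: 09:00-18:45 (subtract 1h to convert from UTC+1).
Bashir in UTC: 08:15-14:15, 15:00-19:00 (subtract 4h to convert from UTC+4).
Elena in UTC: 08:00-13:15, 15:00-19:00 (subtract 4h to convert from UTC+4).
Hiro in UTC: 08:15-11:15, 11:45-19:00 (subtract 4h to convert from UTC+4).
Clara in UTC: 09:15-10:45, 11:45-13:00, 16:00-18:45 (subtract 1h to convert from UTC+1).
Grace in UTC: 09:15-18:15 (add 6h to convert from UTC-6).
Rosa, Kira, Hiro, and Grace can make the full 14:15-15:00 slot — that's 4.

4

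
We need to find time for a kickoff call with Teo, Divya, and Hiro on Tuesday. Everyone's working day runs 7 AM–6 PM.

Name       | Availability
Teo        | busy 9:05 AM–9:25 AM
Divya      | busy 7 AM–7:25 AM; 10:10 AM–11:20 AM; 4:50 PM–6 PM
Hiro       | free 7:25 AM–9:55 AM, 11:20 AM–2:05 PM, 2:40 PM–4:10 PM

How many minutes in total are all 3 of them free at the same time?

385

Teo free: 07:00-09:05, 09:25-18:00 (invert busy blocks within the working day).
Divya free: 07:25-10:10, 11:20-16:50 (invert busy blocks within the working day).
Hiro free: 07:25-09:55, 11:20-14:05, 14:40-16:10.
Teo ∩ Divya: 07:25-09:05, 09:25-10:10, 11:20-16:50.
Teo ∩ Divya ∩ Hiro: 07:25-09:05, 09:25-09:55, 11:20-14:05, 14:40-16:10.
Summing the common windows: 100 + 30 + 165 + 90 = 385 minutes.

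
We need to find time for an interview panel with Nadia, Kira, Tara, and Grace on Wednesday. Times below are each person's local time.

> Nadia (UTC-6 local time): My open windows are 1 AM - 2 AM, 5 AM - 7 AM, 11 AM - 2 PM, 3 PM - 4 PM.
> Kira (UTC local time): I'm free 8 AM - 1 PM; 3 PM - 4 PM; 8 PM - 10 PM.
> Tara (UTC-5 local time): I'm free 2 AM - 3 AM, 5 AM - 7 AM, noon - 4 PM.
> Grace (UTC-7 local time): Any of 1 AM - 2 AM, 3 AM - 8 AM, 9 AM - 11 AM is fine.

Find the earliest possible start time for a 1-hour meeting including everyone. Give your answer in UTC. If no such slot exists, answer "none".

Nadia in UTC: 07:00-08:00, 11:00-13:00, 17:00-20:00, 21:00-22:00 (add 6h to convert from UTC-6).
Kira in UTC: 08:00-13:00, 15:00-16:00, 20:00-22:00.
Tara in UTC: 07:00-08:00, 10:00-12:00, 17:00-21:00 (add 5h to convert from UTC-5).
Grace in UTC: 08:00-09:00, 10:00-15:00, 16:00-18:00 (add 7h to convert from UTC-7).
Nadia ∩ Kira: 11:00-13:00, 21:00-22:00.
Nadia ∩ Kira ∩ Tara: 11:00-12:00.
Nadia ∩ Kira ∩ Tara ∩ Grace: 11:00-12:00.
The first common window of at least 60 minutes is 11:00-12:00, so the earliest start is 11:00.

11:00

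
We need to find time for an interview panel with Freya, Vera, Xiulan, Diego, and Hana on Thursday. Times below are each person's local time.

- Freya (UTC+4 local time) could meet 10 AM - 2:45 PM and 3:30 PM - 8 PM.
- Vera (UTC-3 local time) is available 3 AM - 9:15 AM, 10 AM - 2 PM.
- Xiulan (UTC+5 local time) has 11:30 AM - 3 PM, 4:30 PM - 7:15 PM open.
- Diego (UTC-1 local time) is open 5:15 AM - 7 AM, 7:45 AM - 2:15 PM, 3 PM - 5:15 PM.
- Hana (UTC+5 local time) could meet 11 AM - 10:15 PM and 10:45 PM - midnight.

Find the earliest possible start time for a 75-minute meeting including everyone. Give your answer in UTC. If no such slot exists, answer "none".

Freya in UTC: 06:00-10:45, 11:30-16:00 (subtract 4h to convert from UTC+4).
Vera in UTC: 06:00-12:15, 13:00-17:00 (add 3h to convert from UTC-3).
Xiulan in UTC: 06:30-10:00, 11:30-14:15 (subtract 5h to convert from UTC+5).
Diego in UTC: 06:15-08:00, 08:45-15:15, 16:00-18:15 (add 1h to convert from UTC-1).
Hana in UTC: 06:00-17:15, 17:45-19:00 (subtract 5h to convert from UTC+5).
Freya ∩ Vera: 06:00-10:45, 11:30-12:15, 13:00-16:00.
Freya ∩ Vera ∩ Xiulan: 06:30-10:00, 11:30-12:15, 13:00-14:15.
Freya ∩ Vera ∩ Xiulan ∩ Diego: 06:30-08:00, 08:45-10:00, 11:30-12:15, 13:00-14:15.
Freya ∩ Vera ∩ Xiulan ∩ Diego ∩ Hana: 06:30-08:00, 08:45-10:00, 11:30-12:15, 13:00-14:15.
The first common window of at least 75 minutes is 06:30-08:00, so the earliest start is 06:30.

06:30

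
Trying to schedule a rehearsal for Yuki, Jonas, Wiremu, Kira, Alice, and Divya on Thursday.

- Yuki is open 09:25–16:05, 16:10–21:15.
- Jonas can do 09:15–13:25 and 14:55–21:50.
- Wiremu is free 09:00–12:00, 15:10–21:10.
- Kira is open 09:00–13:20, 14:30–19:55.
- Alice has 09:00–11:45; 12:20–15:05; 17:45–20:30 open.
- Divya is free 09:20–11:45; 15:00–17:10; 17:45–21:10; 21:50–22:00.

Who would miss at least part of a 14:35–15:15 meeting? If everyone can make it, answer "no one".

Alice, Divya, Jonas, Wiremu

Yuki: free for 14:35-15:15. Jonas: not fully free for 14:35-15:15. Wiremu: not fully free for 14:35-15:15. Kira: free for 14:35-15:15. Alice: not fully free for 14:35-15:15. Divya: not fully free for 14:35-15:15.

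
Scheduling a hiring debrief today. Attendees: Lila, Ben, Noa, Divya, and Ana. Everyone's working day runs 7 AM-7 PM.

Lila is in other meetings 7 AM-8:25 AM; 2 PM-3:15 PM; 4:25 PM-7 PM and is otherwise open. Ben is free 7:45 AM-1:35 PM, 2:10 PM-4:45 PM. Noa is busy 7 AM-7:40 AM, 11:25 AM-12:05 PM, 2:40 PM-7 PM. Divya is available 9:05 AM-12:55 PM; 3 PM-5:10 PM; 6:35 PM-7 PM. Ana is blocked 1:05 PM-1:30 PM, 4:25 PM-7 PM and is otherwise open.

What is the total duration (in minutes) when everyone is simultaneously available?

Lila free: 08:25-14:00, 15:15-16:25 (invert busy blocks within the working day).
Ben free: 07:45-13:35, 14:10-16:45.
Noa free: 07:40-11:25, 12:05-14:40 (invert busy blocks within the working day).
Divya free: 09:05-12:55, 15:00-17:10, 18:35-19:00.
Ana free: 07:00-13:05, 13:30-16:25 (invert busy blocks within the working day).
Lila ∩ Ben: 08:25-13:35, 15:15-16:25.
Lila ∩ Ben ∩ Noa: 08:25-11:25, 12:05-13:35.
Lila ∩ Ben ∩ Noa ∩ Divya: 09:05-11:25, 12:05-12:55.
Lila ∩ Ben ∩ Noa ∩ Divya ∩ Ana: 09:05-11:25, 12:05-12:55.
Summing the common windows: 140 + 50 = 190 minutes.

190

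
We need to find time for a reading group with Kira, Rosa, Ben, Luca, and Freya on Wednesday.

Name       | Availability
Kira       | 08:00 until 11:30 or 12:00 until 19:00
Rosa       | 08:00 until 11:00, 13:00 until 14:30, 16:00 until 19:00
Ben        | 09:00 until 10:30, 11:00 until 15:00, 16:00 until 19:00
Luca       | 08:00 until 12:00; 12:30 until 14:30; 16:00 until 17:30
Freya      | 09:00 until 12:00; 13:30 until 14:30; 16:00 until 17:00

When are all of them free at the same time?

09:00-10:30, 13:30-14:30, 16:00-17:00

Kira ∩ Rosa: 08:00-11:00, 13:00-14:30, 16:00-19:00.
Kira ∩ Rosa ∩ Ben: 09:00-10:30, 13:00-14:30, 16:00-19:00.
Kira ∩ Rosa ∩ Ben ∩ Luca: 09:00-10:30, 13:00-14:30, 16:00-17:30.
Kira ∩ Rosa ∩ Ben ∩ Luca ∩ Freya: 09:00-10:30, 13:30-14:30, 16:00-17:00.
Those are the intersection windows.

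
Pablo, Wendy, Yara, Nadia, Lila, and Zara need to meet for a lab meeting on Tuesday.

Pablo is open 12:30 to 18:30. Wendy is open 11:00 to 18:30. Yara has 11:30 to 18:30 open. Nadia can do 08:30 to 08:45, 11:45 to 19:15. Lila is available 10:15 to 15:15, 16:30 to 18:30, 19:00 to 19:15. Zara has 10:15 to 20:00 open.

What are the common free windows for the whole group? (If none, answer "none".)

Pablo ∩ Wendy: 12:30-18:30.
Pablo ∩ Wendy ∩ Yara: 12:30-18:30.
Pablo ∩ Wendy ∩ Yara ∩ Nadia: 12:30-18:30.
Pablo ∩ Wendy ∩ Yara ∩ Nadia ∩ Lila: 12:30-15:15, 16:30-18:30.
Pablo ∩ Wendy ∩ Yara ∩ Nadia ∩ Lila ∩ Zara: 12:30-15:15, 16:30-18:30.

12:30-15:15, 16:30-18:30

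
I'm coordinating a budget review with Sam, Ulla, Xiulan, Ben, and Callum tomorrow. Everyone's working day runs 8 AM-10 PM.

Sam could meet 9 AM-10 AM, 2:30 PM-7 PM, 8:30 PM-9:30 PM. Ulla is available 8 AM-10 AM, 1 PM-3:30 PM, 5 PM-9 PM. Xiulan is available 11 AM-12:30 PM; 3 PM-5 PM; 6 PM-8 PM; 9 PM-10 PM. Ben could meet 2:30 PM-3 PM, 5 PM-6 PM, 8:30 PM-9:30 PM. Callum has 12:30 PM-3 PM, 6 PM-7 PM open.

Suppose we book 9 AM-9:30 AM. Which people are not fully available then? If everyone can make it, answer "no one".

Ben, Callum, Xiulan

Sam: free for 09:00-09:30. Ulla: free for 09:00-09:30. Xiulan: not fully free for 09:00-09:30. Ben: not fully free for 09:00-09:30. Callum: not fully free for 09:00-09:30.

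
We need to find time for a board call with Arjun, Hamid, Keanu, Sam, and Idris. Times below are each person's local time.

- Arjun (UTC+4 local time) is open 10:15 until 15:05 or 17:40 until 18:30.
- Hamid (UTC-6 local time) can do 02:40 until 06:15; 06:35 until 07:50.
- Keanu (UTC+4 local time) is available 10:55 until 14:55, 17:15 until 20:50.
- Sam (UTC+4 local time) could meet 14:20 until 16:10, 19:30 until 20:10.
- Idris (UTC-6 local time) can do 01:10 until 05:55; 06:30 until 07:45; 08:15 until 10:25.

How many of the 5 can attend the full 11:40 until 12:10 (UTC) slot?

2

Arjun in UTC: 06:15-11:05, 13:40-14:30 (subtract 4h to convert from UTC+4).
Hamid in UTC: 08:40-12:15, 12:35-13:50 (add 6h to convert from UTC-6).
Keanu in UTC: 06:55-10:55, 13:15-16:50 (subtract 4h to convert from UTC+4).
Sam in UTC: 10:20-12:10, 15:30-16:10 (subtract 4h to convert from UTC+4).
Idris in UTC: 07:10-11:55, 12:30-13:45, 14:15-16:25 (add 6h to convert from UTC-6).
Hamid and Sam can make the full 11:40-12:10 slot — that's 2.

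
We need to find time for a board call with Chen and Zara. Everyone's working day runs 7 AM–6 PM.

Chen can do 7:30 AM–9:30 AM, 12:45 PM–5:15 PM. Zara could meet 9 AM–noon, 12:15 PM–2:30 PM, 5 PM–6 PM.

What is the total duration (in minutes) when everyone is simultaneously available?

Chen ∩ Zara: 09:00-09:30, 12:45-14:30, 17:00-17:15.
Summing the common windows: 30 + 105 + 15 = 150 minutes.

150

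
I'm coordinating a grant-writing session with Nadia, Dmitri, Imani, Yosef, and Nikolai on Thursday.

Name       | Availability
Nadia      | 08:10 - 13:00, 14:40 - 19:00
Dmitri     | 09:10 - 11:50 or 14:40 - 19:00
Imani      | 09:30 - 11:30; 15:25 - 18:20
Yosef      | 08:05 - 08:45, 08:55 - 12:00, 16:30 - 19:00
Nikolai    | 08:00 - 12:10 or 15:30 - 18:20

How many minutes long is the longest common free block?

120

Nadia ∩ Dmitri: 09:10-11:50, 14:40-19:00.
Nadia ∩ Dmitri ∩ Imani: 09:30-11:30, 15:25-18:20.
Nadia ∩ Dmitri ∩ Imani ∩ Yosef: 09:30-11:30, 16:30-18:20.
Nadia ∩ Dmitri ∩ Imani ∩ Yosef ∩ Nikolai: 09:30-11:30, 16:30-18:20.
Those are the intersection windows.
The longest is 09:30-11:30 at 120 minutes.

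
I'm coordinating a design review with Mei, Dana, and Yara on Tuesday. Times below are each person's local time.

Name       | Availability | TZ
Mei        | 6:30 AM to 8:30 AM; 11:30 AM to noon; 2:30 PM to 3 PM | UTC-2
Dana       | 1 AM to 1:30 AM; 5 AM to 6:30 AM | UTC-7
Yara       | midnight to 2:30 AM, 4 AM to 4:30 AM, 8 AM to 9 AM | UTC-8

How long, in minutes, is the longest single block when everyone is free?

0

Mei in UTC: 08:30-10:30, 13:30-14:00, 16:30-17:00 (add 2h to convert from UTC-2).
Dana in UTC: 08:00-08:30, 12:00-13:30 (add 7h to convert from UTC-7).
Yara in UTC: 08:00-10:30, 12:00-12:30, 16:00-17:00 (add 8h to convert from UTC-8).
Mei ∩ Dana: ∅.
Mei ∩ Dana ∩ Yara: ∅.
There is no time when everyone is free.
No common window exists, so the longest block is 0 minutes.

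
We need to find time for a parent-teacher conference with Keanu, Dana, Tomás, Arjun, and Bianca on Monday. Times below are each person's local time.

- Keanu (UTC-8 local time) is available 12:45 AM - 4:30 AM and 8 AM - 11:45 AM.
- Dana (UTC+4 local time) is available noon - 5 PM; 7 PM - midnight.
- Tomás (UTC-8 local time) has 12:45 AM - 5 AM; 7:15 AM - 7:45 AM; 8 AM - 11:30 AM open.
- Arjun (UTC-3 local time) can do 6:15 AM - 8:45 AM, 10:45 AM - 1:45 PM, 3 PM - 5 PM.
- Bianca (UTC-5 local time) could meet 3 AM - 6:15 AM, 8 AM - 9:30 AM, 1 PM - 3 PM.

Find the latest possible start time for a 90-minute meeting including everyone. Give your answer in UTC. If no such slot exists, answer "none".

Keanu in UTC: 08:45-12:30, 16:00-19:45 (add 8h to convert from UTC-8).
Dana in UTC: 08:00-13:00, 15:00-20:00 (subtract 4h to convert from UTC+4).
Tomás in UTC: 08:45-13:00, 15:15-15:45, 16:00-19:30 (add 8h to convert from UTC-8).
Arjun in UTC: 09:15-11:45, 13:45-16:45, 18:00-20:00 (add 3h to convert from UTC-3).
Bianca in UTC: 08:00-11:15, 13:00-14:30, 18:00-20:00 (add 5h to convert from UTC-5).
Keanu ∩ Dana: 08:45-12:30, 16:00-19:45.
Keanu ∩ Dana ∩ Tomás: 08:45-12:30, 16:00-19:30.
Keanu ∩ Dana ∩ Tomás ∩ Arjun: 09:15-11:45, 16:00-16:45, 18:00-19:30.
Keanu ∩ Dana ∩ Tomás ∩ Arjun ∩ Bianca: 09:15-11:15, 18:00-19:30.
The last common window of at least 90 minutes is 18:00-19:30; a 90-minute meeting can start as late as 18:00 and still end by 19:30.

18:00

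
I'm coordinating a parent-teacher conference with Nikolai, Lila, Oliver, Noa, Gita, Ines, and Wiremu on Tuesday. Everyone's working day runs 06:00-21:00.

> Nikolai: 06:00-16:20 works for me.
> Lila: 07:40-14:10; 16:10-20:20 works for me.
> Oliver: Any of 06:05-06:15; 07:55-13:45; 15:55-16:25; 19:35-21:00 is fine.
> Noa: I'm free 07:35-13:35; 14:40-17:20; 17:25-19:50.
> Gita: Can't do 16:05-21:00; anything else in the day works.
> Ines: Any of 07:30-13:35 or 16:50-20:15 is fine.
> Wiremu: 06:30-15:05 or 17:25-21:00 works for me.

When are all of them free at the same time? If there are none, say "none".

Nikolai free: 06:00-16:20.
Lila free: 07:40-14:10, 16:10-20:20.
Oliver free: 06:05-06:15, 07:55-13:45, 15:55-16:25, 19:35-21:00.
Noa free: 07:35-13:35, 14:40-17:20, 17:25-19:50.
Gita free: 06:00-16:05 (invert busy blocks within the working day).
Ines free: 07:30-13:35, 16:50-20:15.
Wiremu free: 06:30-15:05, 17:25-21:00.
Nikolai ∩ Lila: 07:40-14:10, 16:10-16:20.
Nikolai ∩ Lila ∩ Oliver: 07:55-13:45, 16:10-16:20.
Nikolai ∩ Lila ∩ Oliver ∩ Noa: 07:55-13:35, 16:10-16:20.
Nikolai ∩ Lila ∩ Oliver ∩ Noa ∩ Gita: 07:55-13:35.
Nikolai ∩ Lila ∩ Oliver ∩ Noa ∩ Gita ∩ Ines: 07:55-13:35.
Nikolai ∩ Lila ∩ Oliver ∩ Noa ∩ Gita ∩ Ines ∩ Wiremu: 07:55-13:35.
So the common availability across everyone is 07:55-13:35.

07:55-13:35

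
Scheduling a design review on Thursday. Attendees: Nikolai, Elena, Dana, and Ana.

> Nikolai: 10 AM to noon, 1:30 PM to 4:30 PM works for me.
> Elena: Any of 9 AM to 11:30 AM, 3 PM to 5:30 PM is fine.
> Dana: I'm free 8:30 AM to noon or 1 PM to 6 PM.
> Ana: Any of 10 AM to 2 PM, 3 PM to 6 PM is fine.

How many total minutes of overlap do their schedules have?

Nikolai ∩ Elena: 10:00-11:30, 15:00-16:30.
Nikolai ∩ Elena ∩ Dana: 10:00-11:30, 15:00-16:30.
Nikolai ∩ Elena ∩ Dana ∩ Ana: 10:00-11:30, 15:00-16:30.
So the common availability across everyone is 10:00-11:30, 15:00-16:30.
Summing the common windows: 90 + 90 = 180 minutes.

180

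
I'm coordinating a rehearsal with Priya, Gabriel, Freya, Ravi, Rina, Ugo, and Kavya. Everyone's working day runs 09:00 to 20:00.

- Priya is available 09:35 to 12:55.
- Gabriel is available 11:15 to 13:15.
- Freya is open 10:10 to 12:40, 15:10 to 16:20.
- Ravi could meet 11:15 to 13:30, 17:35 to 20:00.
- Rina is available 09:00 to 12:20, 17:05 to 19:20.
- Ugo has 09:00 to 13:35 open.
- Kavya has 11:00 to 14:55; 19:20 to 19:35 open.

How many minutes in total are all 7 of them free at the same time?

65

Priya ∩ Gabriel: 11:15-12:55.
Priya ∩ Gabriel ∩ Freya: 11:15-12:40.
Priya ∩ Gabriel ∩ Freya ∩ Ravi: 11:15-12:40.
Priya ∩ Gabriel ∩ Freya ∩ Ravi ∩ Rina: 11:15-12:20.
Priya ∩ Gabriel ∩ Freya ∩ Ravi ∩ Rina ∩ Ugo: 11:15-12:20.
Priya ∩ Gabriel ∩ Freya ∩ Ravi ∩ Rina ∩ Ugo ∩ Kavya: 11:15-12:20.
That's a single block of 65 minutes.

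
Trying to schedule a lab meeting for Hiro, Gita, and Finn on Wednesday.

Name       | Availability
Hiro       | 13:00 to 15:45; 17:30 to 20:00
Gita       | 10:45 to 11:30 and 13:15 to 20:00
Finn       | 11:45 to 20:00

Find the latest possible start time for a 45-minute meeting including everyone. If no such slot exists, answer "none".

Hiro ∩ Gita: 13:15-15:45, 17:30-20:00.
Hiro ∩ Gita ∩ Finn: 13:15-15:45, 17:30-20:00.
Those are the intersection windows.
The last common window of at least 45 minutes is 17:30-20:00; a 45-minute meeting can start as late as 19:15 and still end by 20:00.

19:15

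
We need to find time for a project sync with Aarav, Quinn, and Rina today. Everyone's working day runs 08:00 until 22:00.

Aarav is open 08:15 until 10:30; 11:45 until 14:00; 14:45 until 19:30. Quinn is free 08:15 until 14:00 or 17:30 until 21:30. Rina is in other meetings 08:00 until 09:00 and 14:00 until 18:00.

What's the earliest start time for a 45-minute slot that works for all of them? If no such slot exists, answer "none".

Aarav free: 08:15-10:30, 11:45-14:00, 14:45-19:30.
Quinn free: 08:15-14:00, 17:30-21:30.
Rina free: 09:00-14:00, 18:00-22:00 (invert busy blocks within the working day).
Aarav ∩ Quinn: 08:15-10:30, 11:45-14:00, 17:30-19:30.
Aarav ∩ Quinn ∩ Rina: 09:00-10:30, 11:45-14:00, 18:00-19:30.
The first common window of at least 45 minutes is 09:00-10:30, so the earliest start is 09:00.

09:00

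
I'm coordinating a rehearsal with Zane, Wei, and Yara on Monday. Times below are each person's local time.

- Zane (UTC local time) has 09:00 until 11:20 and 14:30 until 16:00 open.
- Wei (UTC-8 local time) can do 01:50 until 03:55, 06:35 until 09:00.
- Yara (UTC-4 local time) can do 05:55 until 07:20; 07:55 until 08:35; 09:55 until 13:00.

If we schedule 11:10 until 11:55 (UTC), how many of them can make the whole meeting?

Zane in UTC: 09:00-11:20, 14:30-16:00.
Wei in UTC: 09:50-11:55, 14:35-17:00 (add 8h to convert from UTC-8).
Yara in UTC: 09:55-11:20, 11:55-12:35, 13:55-17:00 (add 4h to convert from UTC-4).
Wei can make the full 11:10-11:55 slot — that's 1.

1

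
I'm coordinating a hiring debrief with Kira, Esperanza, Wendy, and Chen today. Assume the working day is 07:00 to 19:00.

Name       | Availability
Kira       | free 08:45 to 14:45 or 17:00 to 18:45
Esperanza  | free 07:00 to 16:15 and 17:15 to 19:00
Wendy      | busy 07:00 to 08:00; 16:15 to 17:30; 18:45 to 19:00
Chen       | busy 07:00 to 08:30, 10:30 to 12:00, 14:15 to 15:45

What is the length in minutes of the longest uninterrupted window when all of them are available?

Kira free: 08:45-14:45, 17:00-18:45.
Esperanza free: 07:00-16:15, 17:15-19:00.
Wendy free: 08:00-16:15, 17:30-18:45 (invert busy blocks within the working day).
Chen free: 08:30-10:30, 12:00-14:15, 15:45-19:00 (invert busy blocks within the working day).
Kira ∩ Esperanza: 08:45-14:45, 17:15-18:45.
Kira ∩ Esperanza ∩ Wendy: 08:45-14:45, 17:30-18:45.
Kira ∩ Esperanza ∩ Wendy ∩ Chen: 08:45-10:30, 12:00-14:15, 17:30-18:45.
The longest is 12:00-14:15 at 135 minutes.

135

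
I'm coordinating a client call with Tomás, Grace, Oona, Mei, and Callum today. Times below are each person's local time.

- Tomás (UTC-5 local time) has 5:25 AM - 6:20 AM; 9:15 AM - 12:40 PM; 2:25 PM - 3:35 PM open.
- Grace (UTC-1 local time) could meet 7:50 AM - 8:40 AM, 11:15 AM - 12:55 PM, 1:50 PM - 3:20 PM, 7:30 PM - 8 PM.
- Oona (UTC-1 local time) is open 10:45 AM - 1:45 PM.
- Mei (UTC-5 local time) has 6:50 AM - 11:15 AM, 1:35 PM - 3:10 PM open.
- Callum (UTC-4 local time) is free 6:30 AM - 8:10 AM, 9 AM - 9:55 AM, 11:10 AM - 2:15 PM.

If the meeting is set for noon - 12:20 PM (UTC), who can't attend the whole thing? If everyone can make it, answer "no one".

Callum, Grace, Tomás

Tomás in UTC: 10:25-11:20, 14:15-17:40, 19:25-20:35 (add 5h to convert from UTC-5).
Grace in UTC: 08:50-09:40, 12:15-13:55, 14:50-16:20, 20:30-21:00 (add 1h to convert from UTC-1).
Oona in UTC: 11:45-14:45 (add 1h to convert from UTC-1).
Mei in UTC: 11:50-16:15, 18:35-20:10 (add 5h to convert from UTC-5).
Callum in UTC: 10:30-12:10, 13:00-13:55, 15:10-18:15 (add 4h to convert from UTC-4).
Tomás: not fully free for 12:00-12:20. Grace: not fully free for 12:00-12:20. Oona: free for 12:00-12:20. Mei: free for 12:00-12:20. Callum: not fully free for 12:00-12:20.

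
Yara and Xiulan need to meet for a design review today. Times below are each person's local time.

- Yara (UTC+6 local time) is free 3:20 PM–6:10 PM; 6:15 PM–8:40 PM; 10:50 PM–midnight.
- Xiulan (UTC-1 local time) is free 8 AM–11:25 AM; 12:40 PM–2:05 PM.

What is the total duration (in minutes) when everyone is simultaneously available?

Yara in UTC: 09:20-12:10, 12:15-14:40, 16:50-18:00 (subtract 6h to convert from UTC+6).
Xiulan in UTC: 09:00-12:25, 13:40-15:05 (add 1h to convert from UTC-1).
Yara ∩ Xiulan: 09:20-12:10, 12:15-12:25, 13:40-14:40.
So the common availability across everyone is 09:20-12:10, 12:15-12:25, 13:40-14:40.
Summing the common windows: 170 + 10 + 60 = 240 minutes.

240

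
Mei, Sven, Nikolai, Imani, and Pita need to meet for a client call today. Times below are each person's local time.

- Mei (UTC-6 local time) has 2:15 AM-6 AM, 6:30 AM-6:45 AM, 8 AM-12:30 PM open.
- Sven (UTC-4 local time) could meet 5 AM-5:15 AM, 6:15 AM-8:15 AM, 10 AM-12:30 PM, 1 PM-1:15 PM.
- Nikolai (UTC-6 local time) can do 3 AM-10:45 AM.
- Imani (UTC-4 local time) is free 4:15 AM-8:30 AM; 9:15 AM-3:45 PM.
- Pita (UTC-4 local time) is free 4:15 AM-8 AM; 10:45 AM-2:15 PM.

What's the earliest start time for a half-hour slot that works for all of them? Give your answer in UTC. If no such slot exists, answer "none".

Mei in UTC: 08:15-12:00, 12:30-12:45, 14:00-18:30 (add 6h to convert from UTC-6).
Sven in UTC: 09:00-09:15, 10:15-12:15, 14:00-16:30, 17:00-17:15 (add 4h to convert from UTC-4).
Nikolai in UTC: 09:00-16:45 (add 6h to convert from UTC-6).
Imani in UTC: 08:15-12:30, 13:15-19:45 (add 4h to convert from UTC-4).
Pita in UTC: 08:15-12:00, 14:45-18:15 (add 4h to convert from UTC-4).
Mei ∩ Sven: 09:00-09:15, 10:15-12:00, 14:00-16:30, 17:00-17:15.
Mei ∩ Sven ∩ Nikolai: 09:00-09:15, 10:15-12:00, 14:00-16:30.
Mei ∩ Sven ∩ Nikolai ∩ Imani: 09:00-09:15, 10:15-12:00, 14:00-16:30.
Mei ∩ Sven ∩ Nikolai ∩ Imani ∩ Pita: 09:00-09:15, 10:15-12:00, 14:45-16:30.
So the common availability across everyone is 09:00-09:15, 10:15-12:00, 14:45-16:30.
The first common window of at least 30 minutes is 10:15-12:00, so the earliest start is 10:15.

10:15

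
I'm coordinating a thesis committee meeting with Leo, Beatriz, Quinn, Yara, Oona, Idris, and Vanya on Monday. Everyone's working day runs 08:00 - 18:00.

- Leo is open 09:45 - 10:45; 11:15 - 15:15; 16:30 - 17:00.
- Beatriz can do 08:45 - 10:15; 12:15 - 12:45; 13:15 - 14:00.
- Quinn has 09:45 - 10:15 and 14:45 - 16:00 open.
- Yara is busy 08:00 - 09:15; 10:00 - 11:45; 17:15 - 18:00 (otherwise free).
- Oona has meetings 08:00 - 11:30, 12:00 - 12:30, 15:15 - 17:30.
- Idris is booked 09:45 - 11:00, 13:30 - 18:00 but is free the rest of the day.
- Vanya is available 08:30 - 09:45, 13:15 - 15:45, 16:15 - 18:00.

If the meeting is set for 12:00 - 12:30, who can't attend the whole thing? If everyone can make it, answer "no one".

Beatriz, Oona, Quinn, Vanya

Leo free: 09:45-10:45, 11:15-15:15, 16:30-17:00.
Beatriz free: 08:45-10:15, 12:15-12:45, 13:15-14:00.
Quinn free: 09:45-10:15, 14:45-16:00.
Yara free: 09:15-10:00, 11:45-17:15 (invert busy blocks within the working day).
Oona free: 11:30-12:00, 12:30-15:15, 17:30-18:00 (invert busy blocks within the working day).
Idris free: 08:00-09:45, 11:00-13:30 (invert busy blocks within the working day).
Vanya free: 08:30-09:45, 13:15-15:45, 16:15-18:00.
Leo: free for 12:00-12:30. Beatriz: not fully free for 12:00-12:30. Quinn: not fully free for 12:00-12:30. Yara: free for 12:00-12:30. Oona: not fully free for 12:00-12:30. Idris: free for 12:00-12:30. Vanya: not fully free for 12:00-12:30.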